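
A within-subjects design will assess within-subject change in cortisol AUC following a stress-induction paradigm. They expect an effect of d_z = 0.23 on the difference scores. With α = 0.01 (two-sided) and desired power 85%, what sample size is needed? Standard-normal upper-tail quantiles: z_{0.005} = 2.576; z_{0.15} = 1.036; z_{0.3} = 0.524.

For a paired (one-sample on differences) test: n = ((z_{α/2} + z_β) / d)².
z_{α/2} + z_β = 2.576 + 1.036 = 3.612.
n = (3.612 / 0.23)² = 15.704² = 246.63.
Round up.

n = 247 pairs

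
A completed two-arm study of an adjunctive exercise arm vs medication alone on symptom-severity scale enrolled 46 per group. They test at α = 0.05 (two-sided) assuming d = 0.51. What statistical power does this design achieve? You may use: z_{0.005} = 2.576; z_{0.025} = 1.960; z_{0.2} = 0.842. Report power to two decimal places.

power ≈ 0.69

For two equal groups, power = Φ(d·√(n/2) − z_{α/2}).
d·√(n/2) = 0.51 × √(46/2) = 0.51 × 4.796 = 2.446.
z_β = 2.446 − 1.960 = 0.486.
Power = Φ(0.486) = 0.686.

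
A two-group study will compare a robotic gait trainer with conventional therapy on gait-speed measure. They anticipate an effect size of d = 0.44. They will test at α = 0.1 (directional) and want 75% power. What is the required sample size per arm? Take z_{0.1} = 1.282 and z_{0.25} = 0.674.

For two independent groups with equal n: n = 2·((z_{α} + z_β) / d)².
z_{α} + z_β = 1.282 + 0.674 = 1.956.
n = 2 × (1.956 / 0.44)² = 2 × 4.445² = 2 × 19.76 = 39.5.
Round up to the next whole participant.

n = 40 per group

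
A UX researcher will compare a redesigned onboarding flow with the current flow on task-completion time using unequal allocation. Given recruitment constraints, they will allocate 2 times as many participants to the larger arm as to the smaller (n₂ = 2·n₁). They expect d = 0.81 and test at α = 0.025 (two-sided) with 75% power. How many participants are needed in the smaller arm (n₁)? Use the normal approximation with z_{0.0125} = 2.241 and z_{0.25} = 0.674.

With allocation ratio k = n₂/n₁ = 2, Var(x̄₁−x̄₂) = σ²(1/n₁ + 1/(k·n₁)) = σ²·(k+1)/(k·n₁).
So n₁ = (1 + 1/k)·((z_{α/2} + z_β)/d)² = 1.500 × (2.915/0.81)².
n₁ = 1.500 × 12.95 = 19.4.
Round up: n₁ = 20, giving n₂ = 2 × 20 = 40.

n₁ = 20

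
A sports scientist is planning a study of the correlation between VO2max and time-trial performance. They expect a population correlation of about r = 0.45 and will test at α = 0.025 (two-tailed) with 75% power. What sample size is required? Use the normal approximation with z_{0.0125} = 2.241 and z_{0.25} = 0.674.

Fisher's z: C = ½·ln((1+r)/(1−r)) = ½·ln(2.6364) = 0.4847.
n = ((z_{α/2} + z_β)/C)² + 3.
(2.241 + 0.674) / 0.4847 = 2.915 / 0.4847 = 6.014.
n = 6.014² + 3 = 36.17 + 3 = 39.2.
Round up.

n = 40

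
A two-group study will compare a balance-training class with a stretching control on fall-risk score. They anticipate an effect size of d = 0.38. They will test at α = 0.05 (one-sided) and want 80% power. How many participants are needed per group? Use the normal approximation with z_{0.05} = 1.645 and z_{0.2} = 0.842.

For two independent groups with equal n: n = 2·((z_{α} + z_β) / d)².
z_{α} + z_β = 1.645 + 0.842 = 2.487.
n = 2 × (2.487 / 0.38)² = 2 × 6.545² = 2 × 42.83 = 85.7.
Round up to the next whole participant.

n = 86 per group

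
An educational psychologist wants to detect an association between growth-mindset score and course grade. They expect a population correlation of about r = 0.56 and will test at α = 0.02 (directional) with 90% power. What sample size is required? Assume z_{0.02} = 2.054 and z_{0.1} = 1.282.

n = 31

Fisher's z: C = ½·ln((1+r)/(1−r)) = ½·ln(3.5455) = 0.6328.
n = ((z_{α} + z_β)/C)² + 3.
(2.054 + 1.282) / 0.6328 = 3.336 / 0.6328 = 5.272.
n = 5.272² + 3 = 27.79 + 3 = 30.8.
Round up.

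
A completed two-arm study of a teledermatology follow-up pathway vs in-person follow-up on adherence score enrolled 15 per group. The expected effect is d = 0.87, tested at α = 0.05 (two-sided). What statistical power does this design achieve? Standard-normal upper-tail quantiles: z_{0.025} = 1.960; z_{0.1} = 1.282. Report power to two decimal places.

power ≈ 0.66

For two equal groups, power = Φ(d·√(n/2) − z_{α/2}).
d·√(n/2) = 0.87 × √(15/2) = 0.87 × 2.739 = 2.383.
z_β = 2.383 − 1.960 = 0.423.
Power = Φ(0.423) = 0.664.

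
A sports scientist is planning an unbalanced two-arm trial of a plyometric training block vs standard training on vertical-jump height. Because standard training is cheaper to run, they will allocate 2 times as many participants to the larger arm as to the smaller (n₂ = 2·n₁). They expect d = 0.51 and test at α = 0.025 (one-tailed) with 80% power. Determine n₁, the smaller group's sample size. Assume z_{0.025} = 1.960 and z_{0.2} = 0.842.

With allocation ratio k = n₂/n₁ = 2, Var(x̄₁−x̄₂) = σ²(1/n₁ + 1/(k·n₁)) = σ²·(k+1)/(k·n₁).
So n₁ = (1 + 1/k)·((z_{α} + z_β)/d)² = 1.500 × (2.802/0.51)².
n₁ = 1.500 × 30.19 = 45.3.
Round up: n₁ = 46, giving n₂ = 2 × 46 = 92.

n₁ = 46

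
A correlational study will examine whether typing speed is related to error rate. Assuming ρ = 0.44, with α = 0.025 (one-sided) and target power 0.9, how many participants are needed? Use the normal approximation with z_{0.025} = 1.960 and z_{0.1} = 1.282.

Fisher's z: C = ½·ln((1+r)/(1−r)) = ½·ln(2.5714) = 0.4722.
n = ((z_{α} + z_β)/C)² + 3.
(1.960 + 1.282) / 0.4722 = 3.242 / 0.4722 = 6.866.
n = 6.866² + 3 = 47.14 + 3 = 50.1.
Round up.

n = 51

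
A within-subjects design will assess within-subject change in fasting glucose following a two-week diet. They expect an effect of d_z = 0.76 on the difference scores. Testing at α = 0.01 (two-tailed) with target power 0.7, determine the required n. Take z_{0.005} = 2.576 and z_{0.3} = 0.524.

n = 17 pairs

For a paired (one-sample on differences) test: n = ((z_{α/2} + z_β) / d)².
z_{α/2} + z_β = 2.576 + 0.524 = 3.100.
n = (3.100 / 0.76)² = 4.079² = 16.64.
Round up.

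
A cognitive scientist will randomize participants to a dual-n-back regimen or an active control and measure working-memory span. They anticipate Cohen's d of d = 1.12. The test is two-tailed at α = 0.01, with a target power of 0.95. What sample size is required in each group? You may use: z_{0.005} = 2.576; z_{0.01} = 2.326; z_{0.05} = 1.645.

For two independent groups with equal n: n = 2·((z_{α/2} + z_β) / d)².
z_{α/2} + z_β = 2.576 + 1.645 = 4.221.
n = 2 × (4.221 / 1.12)² = 2 × 3.769² = 2 × 14.20 = 28.4.
Round up to the next whole participant.

n = 29 per group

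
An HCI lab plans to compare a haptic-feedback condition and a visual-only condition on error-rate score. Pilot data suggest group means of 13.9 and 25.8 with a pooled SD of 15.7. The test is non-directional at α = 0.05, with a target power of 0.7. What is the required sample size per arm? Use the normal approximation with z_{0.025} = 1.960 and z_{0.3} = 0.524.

Cohen's d = |M₁ − M₂| / SD_pooled = |13.9 − 25.8| / 15.7 = 11.9 / 15.7 = 0.758.
For two independent groups with equal n: n = 2·((z_{α/2} + z_β) / d)².
z_{α/2} + z_β = 1.960 + 0.524 = 2.484.
n = 2 × (2.484 / 0.758)² = 2 × 3.277² = 2 × 10.74 = 21.5.
Round up to the next whole participant.

n = 22 per group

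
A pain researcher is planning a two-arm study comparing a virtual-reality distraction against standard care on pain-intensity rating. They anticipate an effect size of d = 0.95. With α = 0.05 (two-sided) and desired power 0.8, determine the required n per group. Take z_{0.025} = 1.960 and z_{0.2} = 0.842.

For two independent groups with equal n: n = 2·((z_{α/2} + z_β) / d)².
z_{α/2} + z_β = 1.960 + 0.842 = 2.802.
n = 2 × (2.802 / 0.95)² = 2 × 2.949² = 2 × 8.70 = 17.4.
Round up to the next whole participant.

n = 18 per group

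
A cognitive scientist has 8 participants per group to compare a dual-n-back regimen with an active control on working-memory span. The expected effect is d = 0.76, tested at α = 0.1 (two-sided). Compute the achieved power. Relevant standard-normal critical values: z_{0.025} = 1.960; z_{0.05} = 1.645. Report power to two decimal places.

power ≈ 0.45

For two equal groups, power = Φ(d·√(n/2) − z_{α/2}).
d·√(n/2) = 0.76 × √(8/2) = 0.76 × 2.000 = 1.520.
z_β = 1.520 − 1.645 = -0.125.
Power = Φ(-0.125) = 0.450.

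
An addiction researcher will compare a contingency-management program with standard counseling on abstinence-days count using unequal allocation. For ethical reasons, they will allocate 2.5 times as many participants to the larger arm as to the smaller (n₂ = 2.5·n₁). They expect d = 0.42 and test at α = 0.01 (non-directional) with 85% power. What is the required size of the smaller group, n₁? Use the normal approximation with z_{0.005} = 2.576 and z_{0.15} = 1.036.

With allocation ratio k = n₂/n₁ = 2.5, Var(x̄₁−x̄₂) = σ²(1/n₁ + 1/(k·n₁)) = σ²·(k+1)/(k·n₁).
So n₁ = (1 + 1/k)·((z_{α/2} + z_β)/d)² = 1.400 × (3.612/0.42)².
n₁ = 1.400 × 73.96 = 103.5.
Round up: n₁ = 104, giving n₂ = 2.5 × 104 = 260.

n₁ = 104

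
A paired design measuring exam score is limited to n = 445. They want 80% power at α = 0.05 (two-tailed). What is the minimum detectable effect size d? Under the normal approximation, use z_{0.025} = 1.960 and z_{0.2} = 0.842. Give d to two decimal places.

d_min ≈ 0.13

For a single sample (or paired design) of n = 445: d_min = (z_{α/2} + z_β)/√n.
z-sum = 1.960 + 0.842 = 2.802.
d_min = 2.802 / √445 = 2.802 / 21.095 = 0.133.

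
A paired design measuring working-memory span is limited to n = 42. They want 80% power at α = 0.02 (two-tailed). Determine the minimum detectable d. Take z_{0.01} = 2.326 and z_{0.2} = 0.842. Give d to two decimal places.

d_min ≈ 0.49

For a single sample (or paired design) of n = 42: d_min = (z_{α/2} + z_β)/√n.
z-sum = 2.326 + 0.842 = 3.168.
d_min = 3.168 / √42 = 3.168 / 6.481 = 0.489.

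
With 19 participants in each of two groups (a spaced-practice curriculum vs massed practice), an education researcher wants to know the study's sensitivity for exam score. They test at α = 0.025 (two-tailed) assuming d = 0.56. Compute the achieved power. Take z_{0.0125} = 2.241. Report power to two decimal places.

power ≈ 0.30

For two equal groups, power = Φ(d·√(n/2) − z_{α/2}).
d·√(n/2) = 0.56 × √(19/2) = 0.56 × 3.082 = 1.726.
z_β = 1.726 − 2.241 = -0.515.
Power = Φ(-0.515) = 0.303.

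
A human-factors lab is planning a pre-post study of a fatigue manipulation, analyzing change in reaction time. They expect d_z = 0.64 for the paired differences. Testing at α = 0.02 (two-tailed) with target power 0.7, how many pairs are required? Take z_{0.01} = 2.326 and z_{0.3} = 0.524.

n = 20 pairs

For a paired (one-sample on differences) test: n = ((z_{α/2} + z_β) / d)².
z_{α/2} + z_β = 2.326 + 0.524 = 2.850.
n = (2.850 / 0.64)² = 4.453² = 19.83.
Round up.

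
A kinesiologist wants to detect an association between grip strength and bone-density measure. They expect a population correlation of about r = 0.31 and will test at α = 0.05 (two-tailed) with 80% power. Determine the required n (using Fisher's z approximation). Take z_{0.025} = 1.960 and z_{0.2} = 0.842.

Fisher's z: C = ½·ln((1+r)/(1−r)) = ½·ln(1.8986) = 0.3205.
n = ((z_{α/2} + z_β)/C)² + 3.
(1.960 + 0.842) / 0.3205 = 2.802 / 0.3205 = 8.743.
n = 8.743² + 3 = 76.43 + 3 = 79.4.
Round up.

n = 80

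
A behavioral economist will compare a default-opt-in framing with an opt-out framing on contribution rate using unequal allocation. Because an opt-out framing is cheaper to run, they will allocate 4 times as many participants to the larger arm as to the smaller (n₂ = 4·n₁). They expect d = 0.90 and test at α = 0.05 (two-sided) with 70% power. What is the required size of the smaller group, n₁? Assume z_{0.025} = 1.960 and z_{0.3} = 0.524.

n₁ = 10

With allocation ratio k = n₂/n₁ = 4, Var(x̄₁−x̄₂) = σ²(1/n₁ + 1/(k·n₁)) = σ²·(k+1)/(k·n₁).
So n₁ = (1 + 1/k)·((z_{α/2} + z_β)/d)² = 1.250 × (2.484/0.90)².
n₁ = 1.250 × 7.62 = 9.5.
Round up: n₁ = 10, giving n₂ = 4 × 10 = 40.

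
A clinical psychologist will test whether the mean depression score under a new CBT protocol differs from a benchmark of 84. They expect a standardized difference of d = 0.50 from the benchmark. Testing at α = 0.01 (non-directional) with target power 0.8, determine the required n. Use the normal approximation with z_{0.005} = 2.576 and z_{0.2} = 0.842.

For a one-sample test: n = ((z_{α/2} + z_β) / d)².
z_{α/2} + z_β = 2.576 + 0.842 = 3.418.
n = (3.418 / 0.50)² = 6.836² = 46.73.
Round up.

n = 47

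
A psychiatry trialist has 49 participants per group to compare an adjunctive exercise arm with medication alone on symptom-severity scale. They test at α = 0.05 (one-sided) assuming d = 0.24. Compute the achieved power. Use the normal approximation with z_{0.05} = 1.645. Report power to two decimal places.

For two equal groups, power = Φ(d·√(n/2) − z_{α}).
d·√(n/2) = 0.24 × √(49/2) = 0.24 × 4.950 = 1.188.
z_β = 1.188 − 1.645 = -0.457.
Power = Φ(-0.457) = 0.324.

power ≈ 0.32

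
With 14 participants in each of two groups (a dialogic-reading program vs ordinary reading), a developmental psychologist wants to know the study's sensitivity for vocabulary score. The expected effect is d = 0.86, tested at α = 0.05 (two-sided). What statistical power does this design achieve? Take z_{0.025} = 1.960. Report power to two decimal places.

power ≈ 0.62

For two equal groups, power = Φ(d·√(n/2) − z_{α/2}).
d·√(n/2) = 0.86 × √(14/2) = 0.86 × 2.646 = 2.275.
z_β = 2.275 − 1.960 = 0.315.
Power = Φ(0.315) = 0.624.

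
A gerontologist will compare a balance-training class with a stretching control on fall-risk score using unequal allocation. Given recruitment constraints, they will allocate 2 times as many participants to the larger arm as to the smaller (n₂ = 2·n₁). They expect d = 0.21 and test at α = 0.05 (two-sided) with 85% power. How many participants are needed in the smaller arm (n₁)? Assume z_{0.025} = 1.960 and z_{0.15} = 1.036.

n₁ = 306

With allocation ratio k = n₂/n₁ = 2, Var(x̄₁−x̄₂) = σ²(1/n₁ + 1/(k·n₁)) = σ²·(k+1)/(k·n₁).
So n₁ = (1 + 1/k)·((z_{α/2} + z_β)/d)² = 1.500 × (2.996/0.21)².
n₁ = 1.500 × 203.54 = 305.3.
Round up: n₁ = 306, giving n₂ = 2 × 306 = 612.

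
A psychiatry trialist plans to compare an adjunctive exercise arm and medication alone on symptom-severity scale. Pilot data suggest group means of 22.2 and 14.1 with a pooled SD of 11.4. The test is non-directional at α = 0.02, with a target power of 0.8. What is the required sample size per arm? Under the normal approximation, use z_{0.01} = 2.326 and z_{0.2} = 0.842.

Cohen's d = |M₁ − M₂| / SD_pooled = |22.2 − 14.1| / 11.4 = 8.1 / 11.4 = 0.711.
For two independent groups with equal n: n = 2·((z_{α/2} + z_β) / d)².
z_{α/2} + z_β = 2.326 + 0.842 = 3.168.
n = 2 × (3.168 / 0.711)² = 2 × 4.456² = 2 × 19.85 = 39.7.
Round up to the next whole participant.

n = 40 per group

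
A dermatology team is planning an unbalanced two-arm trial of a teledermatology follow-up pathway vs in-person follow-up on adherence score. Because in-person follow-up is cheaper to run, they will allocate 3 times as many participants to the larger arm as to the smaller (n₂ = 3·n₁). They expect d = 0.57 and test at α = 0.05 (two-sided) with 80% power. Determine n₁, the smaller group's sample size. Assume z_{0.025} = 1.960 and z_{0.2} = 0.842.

With allocation ratio k = n₂/n₁ = 3, Var(x̄₁−x̄₂) = σ²(1/n₁ + 1/(k·n₁)) = σ²·(k+1)/(k·n₁).
So n₁ = (1 + 1/k)·((z_{α/2} + z_β)/d)² = 1.333 × (2.802/0.57)².
n₁ = 1.333 × 24.16 = 32.2.
Round up: n₁ = 33, giving n₂ = 3 × 33 = 99.

n₁ = 33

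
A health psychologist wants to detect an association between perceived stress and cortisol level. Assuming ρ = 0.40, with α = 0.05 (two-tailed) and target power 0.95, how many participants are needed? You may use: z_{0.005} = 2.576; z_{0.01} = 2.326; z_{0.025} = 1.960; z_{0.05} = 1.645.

n = 76

Fisher's z: C = ½·ln((1+r)/(1−r)) = ½·ln(2.3333) = 0.4236.
n = ((z_{α/2} + z_β)/C)² + 3.
(1.960 + 1.645) / 0.4236 = 3.605 / 0.4236 = 8.510.
n = 8.510² + 3 = 72.43 + 3 = 75.4.
Round up.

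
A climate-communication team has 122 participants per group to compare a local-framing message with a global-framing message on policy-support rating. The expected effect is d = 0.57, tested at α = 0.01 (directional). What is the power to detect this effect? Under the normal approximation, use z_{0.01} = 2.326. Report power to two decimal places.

For two equal groups, power = Φ(d·√(n/2) − z_{α}).
d·√(n/2) = 0.57 × √(122/2) = 0.57 × 7.810 = 4.452.
z_β = 4.452 − 2.326 = 2.126.
Power = Φ(2.126) = 0.983.

power ≈ 0.98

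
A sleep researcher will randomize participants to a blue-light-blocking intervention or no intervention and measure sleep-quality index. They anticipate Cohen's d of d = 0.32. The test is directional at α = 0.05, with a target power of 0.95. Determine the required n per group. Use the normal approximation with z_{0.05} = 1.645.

For two independent groups with equal n: n = 2·((z_{α} + z_β) / d)².
z_{α} + z_β = 1.645 + 1.645 = 3.290.
n = 2 × (3.290 / 0.32)² = 2 × 10.281² = 2 × 105.70 = 211.4.
Round up to the next whole participant.

n = 212 per group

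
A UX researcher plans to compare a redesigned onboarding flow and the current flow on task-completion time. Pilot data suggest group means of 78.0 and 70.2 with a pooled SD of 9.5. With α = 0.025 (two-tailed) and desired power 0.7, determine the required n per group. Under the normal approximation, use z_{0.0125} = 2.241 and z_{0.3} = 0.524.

Cohen's d = |M₁ − M₂| / SD_pooled = |78.0 − 70.2| / 9.5 = 7.8 / 9.5 = 0.821.
For two independent groups with equal n: n = 2·((z_{α/2} + z_β) / d)².
z_{α/2} + z_β = 2.241 + 0.524 = 2.765.
n = 2 × (2.765 / 0.821)² = 2 × 3.368² = 2 × 11.34 = 22.7.
Round up to the next whole participant.

n = 23 per group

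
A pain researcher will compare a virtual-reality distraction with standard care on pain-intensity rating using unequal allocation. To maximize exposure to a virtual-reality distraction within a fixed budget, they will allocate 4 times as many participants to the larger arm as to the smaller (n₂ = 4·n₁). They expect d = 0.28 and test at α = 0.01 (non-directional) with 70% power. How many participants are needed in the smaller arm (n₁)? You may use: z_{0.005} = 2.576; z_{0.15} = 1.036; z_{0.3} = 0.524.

With allocation ratio k = n₂/n₁ = 4, Var(x̄₁−x̄₂) = σ²(1/n₁ + 1/(k·n₁)) = σ²·(k+1)/(k·n₁).
So n₁ = (1 + 1/k)·((z_{α/2} + z_β)/d)² = 1.250 × (3.100/0.28)².
n₁ = 1.250 × 122.58 = 153.2.
Round up: n₁ = 154, giving n₂ = 4 × 154 = 616.

n₁ = 154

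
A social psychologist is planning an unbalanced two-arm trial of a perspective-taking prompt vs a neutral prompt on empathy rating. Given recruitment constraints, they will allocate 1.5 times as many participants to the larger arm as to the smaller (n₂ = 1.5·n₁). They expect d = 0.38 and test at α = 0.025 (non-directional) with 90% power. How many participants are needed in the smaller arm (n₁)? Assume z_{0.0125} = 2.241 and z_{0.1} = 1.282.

With allocation ratio k = n₂/n₁ = 1.5, Var(x̄₁−x̄₂) = σ²(1/n₁ + 1/(k·n₁)) = σ²·(k+1)/(k·n₁).
So n₁ = (1 + 1/k)·((z_{α/2} + z_β)/d)² = 1.667 × (3.523/0.38)².
n₁ = 1.667 × 85.95 = 143.3.
Round up: n₁ = 144, giving n₂ = 1.5 × 144 = 216.

n₁ = 144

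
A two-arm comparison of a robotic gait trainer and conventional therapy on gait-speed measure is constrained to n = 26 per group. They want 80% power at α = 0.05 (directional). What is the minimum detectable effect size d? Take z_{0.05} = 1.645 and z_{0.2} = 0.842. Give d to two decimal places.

d_min ≈ 0.69

For two independent groups of n = 26 each: d_min = (z_{α} + z_β)·√(2/n).
z-sum = 1.645 + 0.842 = 2.487.
d_min = 2.487 × √(2/26) = 2.487 × 0.2774 = 0.690.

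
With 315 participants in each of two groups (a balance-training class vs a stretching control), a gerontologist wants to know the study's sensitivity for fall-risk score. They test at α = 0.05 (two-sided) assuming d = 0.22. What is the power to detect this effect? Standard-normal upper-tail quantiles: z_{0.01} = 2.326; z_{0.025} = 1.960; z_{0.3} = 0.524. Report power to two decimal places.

For two equal groups, power = Φ(d·√(n/2) − z_{α/2}).
d·√(n/2) = 0.22 × √(315/2) = 0.22 × 12.550 = 2.761.
z_β = 2.761 − 1.960 = 0.801.
Power = Φ(0.801) = 0.788.

power ≈ 0.79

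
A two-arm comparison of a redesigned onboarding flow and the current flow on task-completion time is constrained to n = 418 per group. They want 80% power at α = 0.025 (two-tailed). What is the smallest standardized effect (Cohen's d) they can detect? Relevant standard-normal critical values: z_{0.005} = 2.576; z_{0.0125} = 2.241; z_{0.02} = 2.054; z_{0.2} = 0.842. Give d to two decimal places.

For two independent groups of n = 418 each: d_min = (z_{α/2} + z_β)·√(2/n).
z-sum = 2.241 + 0.842 = 3.083.
d_min = 3.083 × √(2/418) = 3.083 × 0.0692 = 0.213.

d_min ≈ 0.21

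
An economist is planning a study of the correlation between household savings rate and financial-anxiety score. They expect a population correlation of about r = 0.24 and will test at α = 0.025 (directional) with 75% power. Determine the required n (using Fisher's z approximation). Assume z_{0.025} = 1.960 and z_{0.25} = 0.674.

n = 119

Fisher's z: C = ½·ln((1+r)/(1−r)) = ½·ln(1.6316) = 0.2448.
n = ((z_{α} + z_β)/C)² + 3.
(1.960 + 0.674) / 0.2448 = 2.634 / 0.2448 = 10.760.
n = 10.760² + 3 = 115.77 + 3 = 118.8.
Round up.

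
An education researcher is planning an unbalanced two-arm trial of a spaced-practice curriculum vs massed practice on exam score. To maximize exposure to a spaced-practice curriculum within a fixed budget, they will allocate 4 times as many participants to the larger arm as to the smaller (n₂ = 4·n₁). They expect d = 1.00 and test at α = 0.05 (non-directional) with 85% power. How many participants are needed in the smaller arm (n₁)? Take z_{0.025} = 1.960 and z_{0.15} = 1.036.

n₁ = 12

With allocation ratio k = n₂/n₁ = 4, Var(x̄₁−x̄₂) = σ²(1/n₁ + 1/(k·n₁)) = σ²·(k+1)/(k·n₁).
So n₁ = (1 + 1/k)·((z_{α/2} + z_β)/d)² = 1.250 × (2.996/1.00)².
n₁ = 1.250 × 8.98 = 11.2.
Round up: n₁ = 12, giving n₂ = 4 × 12 = 48.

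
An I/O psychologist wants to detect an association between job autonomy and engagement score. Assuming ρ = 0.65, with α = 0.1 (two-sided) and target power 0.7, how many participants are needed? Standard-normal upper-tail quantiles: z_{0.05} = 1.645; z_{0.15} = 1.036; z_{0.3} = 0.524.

Fisher's z: C = ½·ln((1+r)/(1−r)) = ½·ln(4.7143) = 0.7753.
n = ((z_{α/2} + z_β)/C)² + 3.
(1.645 + 0.524) / 0.7753 = 2.169 / 0.7753 = 2.798.
n = 2.798² + 3 = 7.83 + 3 = 10.8.
Round up.

n = 11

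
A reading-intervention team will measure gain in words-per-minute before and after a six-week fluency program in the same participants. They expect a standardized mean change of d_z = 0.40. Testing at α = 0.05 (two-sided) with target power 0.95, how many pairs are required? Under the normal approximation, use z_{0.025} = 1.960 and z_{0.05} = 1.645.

For a paired (one-sample on differences) test: n = ((z_{α/2} + z_β) / d)².
z_{α/2} + z_β = 1.960 + 1.645 = 3.605.
n = (3.605 / 0.40)² = 9.012² = 81.23.
Round up.

n = 82 pairs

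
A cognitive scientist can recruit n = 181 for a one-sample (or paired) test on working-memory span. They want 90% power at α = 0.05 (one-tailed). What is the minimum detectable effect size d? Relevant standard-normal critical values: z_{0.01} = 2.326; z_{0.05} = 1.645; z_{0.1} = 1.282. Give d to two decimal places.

d_min ≈ 0.22

For a single sample (or paired design) of n = 181: d_min = (z_{α} + z_β)/√n.
z-sum = 1.645 + 1.282 = 2.927.
d_min = 2.927 / √181 = 2.927 / 13.454 = 0.218.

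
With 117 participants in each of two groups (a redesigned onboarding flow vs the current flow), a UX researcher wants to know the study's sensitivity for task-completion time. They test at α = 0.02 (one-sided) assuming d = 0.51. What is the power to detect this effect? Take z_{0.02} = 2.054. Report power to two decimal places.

For two equal groups, power = Φ(d·√(n/2) − z_{α}).
d·√(n/2) = 0.51 × √(117/2) = 0.51 × 7.649 = 3.901.
z_β = 3.901 − 2.054 = 1.847.
Power = Φ(1.847) = 0.968.

power ≈ 0.97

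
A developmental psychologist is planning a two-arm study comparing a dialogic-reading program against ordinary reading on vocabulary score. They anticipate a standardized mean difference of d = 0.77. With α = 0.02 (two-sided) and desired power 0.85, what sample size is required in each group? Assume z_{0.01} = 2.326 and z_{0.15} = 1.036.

For two independent groups with equal n: n = 2·((z_{α/2} + z_β) / d)².
z_{α/2} + z_β = 2.326 + 1.036 = 3.362.
n = 2 × (3.362 / 0.77)² = 2 × 4.366² = 2 × 19.06 = 38.1.
Round up to the next whole participant.

n = 39 per group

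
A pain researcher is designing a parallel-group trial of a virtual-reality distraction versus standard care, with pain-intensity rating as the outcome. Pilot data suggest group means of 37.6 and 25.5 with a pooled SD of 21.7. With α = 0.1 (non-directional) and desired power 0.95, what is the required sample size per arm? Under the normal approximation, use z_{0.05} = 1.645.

n = 70 per group

Cohen's d = |M₁ − M₂| / SD_pooled = |37.6 − 25.5| / 21.7 = 12.1 / 21.7 = 0.558.
For two independent groups with equal n: n = 2·((z_{α/2} + z_β) / d)².
z_{α/2} + z_β = 1.645 + 1.645 = 3.290.
n = 2 × (3.290 / 0.558)² = 2 × 5.896² = 2 × 34.76 = 69.5.
Round up to the next whole participant.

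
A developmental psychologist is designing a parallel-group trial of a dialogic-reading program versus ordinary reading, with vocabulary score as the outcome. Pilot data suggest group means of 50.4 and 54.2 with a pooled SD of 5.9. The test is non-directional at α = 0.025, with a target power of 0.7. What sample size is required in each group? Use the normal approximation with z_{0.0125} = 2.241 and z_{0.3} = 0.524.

n = 37 per group

Cohen's d = |M₁ − M₂| / SD_pooled = |50.4 − 54.2| / 5.9 = 3.8 / 5.9 = 0.644.
For two independent groups with equal n: n = 2·((z_{α/2} + z_β) / d)².
z_{α/2} + z_β = 2.241 + 0.524 = 2.765.
n = 2 × (2.765 / 0.644)² = 2 × 4.293² = 2 × 18.43 = 36.9.
Round up to the next whole participant.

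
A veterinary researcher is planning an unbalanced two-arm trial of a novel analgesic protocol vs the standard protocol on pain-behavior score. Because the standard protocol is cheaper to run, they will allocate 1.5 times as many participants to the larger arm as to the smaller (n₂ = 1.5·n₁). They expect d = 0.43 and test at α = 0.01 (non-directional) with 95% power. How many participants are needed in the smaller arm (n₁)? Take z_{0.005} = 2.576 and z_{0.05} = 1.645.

n₁ = 161

With allocation ratio k = n₂/n₁ = 1.5, Var(x̄₁−x̄₂) = σ²(1/n₁ + 1/(k·n₁)) = σ²·(k+1)/(k·n₁).
So n₁ = (1 + 1/k)·((z_{α/2} + z_β)/d)² = 1.667 × (4.221/0.43)².
n₁ = 1.667 × 96.36 = 160.6.
Round up: n₁ = 161, giving n₂ = ⌈1.5 × 161⌉ = ⌈241.5⌉ = 242.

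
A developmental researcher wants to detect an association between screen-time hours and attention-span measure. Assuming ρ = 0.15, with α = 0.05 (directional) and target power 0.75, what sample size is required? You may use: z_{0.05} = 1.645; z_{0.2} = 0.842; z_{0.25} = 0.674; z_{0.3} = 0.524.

n = 239

Fisher's z: C = ½·ln((1+r)/(1−r)) = ½·ln(1.3529) = 0.1511.
n = ((z_{α} + z_β)/C)² + 3.
(1.645 + 0.674) / 0.1511 = 2.319 / 0.1511 = 15.347.
n = 15.347² + 3 = 235.54 + 3 = 238.5.
Round up.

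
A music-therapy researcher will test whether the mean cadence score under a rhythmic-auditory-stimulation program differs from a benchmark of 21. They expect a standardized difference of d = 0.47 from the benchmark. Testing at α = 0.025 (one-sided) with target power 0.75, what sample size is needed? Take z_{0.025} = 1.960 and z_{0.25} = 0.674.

For a one-sample test: n = ((z_{α} + z_β) / d)².
z_{α} + z_β = 1.960 + 0.674 = 2.634.
n = (2.634 / 0.47)² = 5.604² = 31.41.
Round up.

n = 32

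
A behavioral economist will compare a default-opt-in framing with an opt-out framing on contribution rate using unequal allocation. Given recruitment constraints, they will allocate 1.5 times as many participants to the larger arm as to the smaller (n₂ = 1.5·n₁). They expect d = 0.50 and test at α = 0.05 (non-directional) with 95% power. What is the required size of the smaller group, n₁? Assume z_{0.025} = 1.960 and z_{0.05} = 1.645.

With allocation ratio k = n₂/n₁ = 1.5, Var(x̄₁−x̄₂) = σ²(1/n₁ + 1/(k·n₁)) = σ²·(k+1)/(k·n₁).
So n₁ = (1 + 1/k)·((z_{α/2} + z_β)/d)² = 1.667 × (3.605/0.50)².
n₁ = 1.667 × 51.98 = 86.6.
Round up: n₁ = 87, giving n₂ = ⌈1.5 × 87⌉ = ⌈130.5⌉ = 131.

n₁ = 87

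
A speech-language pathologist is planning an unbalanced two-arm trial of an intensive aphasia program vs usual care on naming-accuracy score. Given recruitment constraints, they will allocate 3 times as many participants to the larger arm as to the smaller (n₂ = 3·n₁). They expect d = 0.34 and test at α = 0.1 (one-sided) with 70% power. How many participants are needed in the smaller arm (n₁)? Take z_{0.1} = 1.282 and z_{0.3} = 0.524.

With allocation ratio k = n₂/n₁ = 3, Var(x̄₁−x̄₂) = σ²(1/n₁ + 1/(k·n₁)) = σ²·(k+1)/(k·n₁).
So n₁ = (1 + 1/k)·((z_{α} + z_β)/d)² = 1.333 × (1.806/0.34)².
n₁ = 1.333 × 28.21 = 37.6.
Round up: n₁ = 38, giving n₂ = 3 × 38 = 114.

n₁ = 38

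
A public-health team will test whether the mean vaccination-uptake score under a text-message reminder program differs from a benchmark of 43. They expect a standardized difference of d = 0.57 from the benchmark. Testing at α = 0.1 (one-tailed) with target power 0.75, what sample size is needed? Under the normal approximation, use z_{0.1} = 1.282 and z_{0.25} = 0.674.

n = 12

For a one-sample test: n = ((z_{α} + z_β) / d)².
z_{α} + z_β = 1.282 + 0.674 = 1.956.
n = (1.956 / 0.57)² = 3.432² = 11.78.
Round up.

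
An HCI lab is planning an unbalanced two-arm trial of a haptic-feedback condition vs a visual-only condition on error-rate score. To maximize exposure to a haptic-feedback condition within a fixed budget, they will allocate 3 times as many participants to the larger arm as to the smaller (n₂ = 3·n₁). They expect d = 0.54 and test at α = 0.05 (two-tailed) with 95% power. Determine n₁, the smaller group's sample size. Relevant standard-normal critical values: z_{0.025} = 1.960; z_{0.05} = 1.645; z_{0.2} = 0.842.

n₁ = 60

With allocation ratio k = n₂/n₁ = 3, Var(x̄₁−x̄₂) = σ²(1/n₁ + 1/(k·n₁)) = σ²·(k+1)/(k·n₁).
So n₁ = (1 + 1/k)·((z_{α/2} + z_β)/d)² = 1.333 × (3.605/0.54)².
n₁ = 1.333 × 44.57 = 59.4.
Round up: n₁ = 60, giving n₂ = 3 × 60 = 180.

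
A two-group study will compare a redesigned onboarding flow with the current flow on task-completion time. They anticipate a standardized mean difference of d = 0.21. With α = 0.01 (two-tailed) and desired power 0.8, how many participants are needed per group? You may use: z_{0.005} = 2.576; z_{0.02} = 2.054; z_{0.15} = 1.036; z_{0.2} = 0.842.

n = 530 per group

For two independent groups with equal n: n = 2·((z_{α/2} + z_β) / d)².
z_{α/2} + z_β = 2.576 + 0.842 = 3.418.
n = 2 × (3.418 / 0.21)² = 2 × 16.276² = 2 × 264.91 = 529.8.
Round up to the next whole participant.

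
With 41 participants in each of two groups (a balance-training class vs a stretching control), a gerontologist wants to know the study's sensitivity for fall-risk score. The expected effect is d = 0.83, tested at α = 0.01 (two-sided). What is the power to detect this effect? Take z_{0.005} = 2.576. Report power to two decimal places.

power ≈ 0.88

For two equal groups, power = Φ(d·√(n/2) − z_{α/2}).
d·√(n/2) = 0.83 × √(41/2) = 0.83 × 4.528 = 3.758.
z_β = 3.758 − 2.576 = 1.182.
Power = Φ(1.182) = 0.881.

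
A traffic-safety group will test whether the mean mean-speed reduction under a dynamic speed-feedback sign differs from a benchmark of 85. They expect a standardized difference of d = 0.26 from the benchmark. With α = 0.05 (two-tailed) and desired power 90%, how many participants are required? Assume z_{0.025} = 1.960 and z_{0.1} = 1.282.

n = 156

For a one-sample test: n = ((z_{α/2} + z_β) / d)².
z_{α/2} + z_β = 1.960 + 1.282 = 3.242.
n = (3.242 / 0.26)² = 12.469² = 155.48.
Round up.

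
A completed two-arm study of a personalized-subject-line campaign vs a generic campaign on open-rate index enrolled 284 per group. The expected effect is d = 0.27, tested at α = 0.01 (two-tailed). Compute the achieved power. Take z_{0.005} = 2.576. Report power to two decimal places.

For two equal groups, power = Φ(d·√(n/2) − z_{α/2}).
d·√(n/2) = 0.27 × √(284/2) = 0.27 × 11.916 = 3.217.
z_β = 3.217 − 2.576 = 0.641.
Power = Φ(0.641) = 0.739.

power ≈ 0.74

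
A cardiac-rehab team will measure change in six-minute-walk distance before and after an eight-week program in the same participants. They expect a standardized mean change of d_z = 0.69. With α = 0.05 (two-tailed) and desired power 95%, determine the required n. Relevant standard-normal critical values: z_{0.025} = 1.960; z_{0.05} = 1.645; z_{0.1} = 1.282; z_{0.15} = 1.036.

n = 28 pairs

For a paired (one-sample on differences) test: n = ((z_{α/2} + z_β) / d)².
z_{α/2} + z_β = 1.960 + 1.645 = 3.605.
n = (3.605 / 0.69)² = 5.225² = 27.30.
Round up.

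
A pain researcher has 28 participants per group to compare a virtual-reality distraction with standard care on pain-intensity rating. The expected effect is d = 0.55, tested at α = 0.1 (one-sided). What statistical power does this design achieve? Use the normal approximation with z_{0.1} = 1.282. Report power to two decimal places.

power ≈ 0.78

For two equal groups, power = Φ(d·√(n/2) − z_{α}).
d·√(n/2) = 0.55 × √(28/2) = 0.55 × 3.742 = 2.058.
z_β = 2.058 − 1.282 = 0.776.
Power = Φ(0.776) = 0.781.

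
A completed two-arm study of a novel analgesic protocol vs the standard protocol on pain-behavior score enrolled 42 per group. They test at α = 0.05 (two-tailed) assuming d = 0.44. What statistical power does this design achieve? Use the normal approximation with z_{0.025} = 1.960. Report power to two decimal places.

power ≈ 0.52

For two equal groups, power = Φ(d·√(n/2) − z_{α/2}).
d·√(n/2) = 0.44 × √(42/2) = 0.44 × 4.583 = 2.016.
z_β = 2.016 − 1.960 = 0.056.
Power = Φ(0.056) = 0.522.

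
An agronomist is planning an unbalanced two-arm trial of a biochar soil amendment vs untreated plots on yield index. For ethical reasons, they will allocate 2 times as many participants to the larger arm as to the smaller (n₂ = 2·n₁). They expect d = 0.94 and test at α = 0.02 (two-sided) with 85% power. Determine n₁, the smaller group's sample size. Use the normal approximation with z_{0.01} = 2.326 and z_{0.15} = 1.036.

With allocation ratio k = n₂/n₁ = 2, Var(x̄₁−x̄₂) = σ²(1/n₁ + 1/(k·n₁)) = σ²·(k+1)/(k·n₁).
So n₁ = (1 + 1/k)·((z_{α/2} + z_β)/d)² = 1.500 × (3.362/0.94)².
n₁ = 1.500 × 12.79 = 19.2.
Round up: n₁ = 20, giving n₂ = 2 × 20 = 40.

n₁ = 20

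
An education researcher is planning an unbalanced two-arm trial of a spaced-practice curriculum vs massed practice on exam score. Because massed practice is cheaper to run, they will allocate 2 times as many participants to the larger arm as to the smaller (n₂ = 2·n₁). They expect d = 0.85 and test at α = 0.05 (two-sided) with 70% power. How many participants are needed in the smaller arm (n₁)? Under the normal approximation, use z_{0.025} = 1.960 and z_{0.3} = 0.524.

With allocation ratio k = n₂/n₁ = 2, Var(x̄₁−x̄₂) = σ²(1/n₁ + 1/(k·n₁)) = σ²·(k+1)/(k·n₁).
So n₁ = (1 + 1/k)·((z_{α/2} + z_β)/d)² = 1.500 × (2.484/0.85)².
n₁ = 1.500 × 8.54 = 12.8.
Round up: n₁ = 13, giving n₂ = 2 × 13 = 26.

n₁ = 13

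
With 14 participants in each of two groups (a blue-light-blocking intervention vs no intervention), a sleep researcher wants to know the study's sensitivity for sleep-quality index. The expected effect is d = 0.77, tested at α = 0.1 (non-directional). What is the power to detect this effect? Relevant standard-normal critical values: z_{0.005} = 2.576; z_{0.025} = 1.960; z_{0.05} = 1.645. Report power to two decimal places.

For two equal groups, power = Φ(d·√(n/2) − z_{α/2}).
d·√(n/2) = 0.77 × √(14/2) = 0.77 × 2.646 = 2.037.
z_β = 2.037 − 1.645 = 0.392.
Power = Φ(0.392) = 0.653.

power ≈ 0.65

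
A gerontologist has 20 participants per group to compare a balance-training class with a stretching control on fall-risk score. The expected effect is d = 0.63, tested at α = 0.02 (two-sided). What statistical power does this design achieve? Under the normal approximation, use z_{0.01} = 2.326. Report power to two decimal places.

power ≈ 0.37

For two equal groups, power = Φ(d·√(n/2) − z_{α/2}).
d·√(n/2) = 0.63 × √(20/2) = 0.63 × 3.162 = 1.992.
z_β = 1.992 − 2.326 = -0.334.
Power = Φ(-0.334) = 0.369.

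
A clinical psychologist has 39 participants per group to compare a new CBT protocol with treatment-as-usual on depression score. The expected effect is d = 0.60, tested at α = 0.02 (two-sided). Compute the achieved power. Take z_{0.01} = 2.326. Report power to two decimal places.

For two equal groups, power = Φ(d·√(n/2) − z_{α/2}).
d·√(n/2) = 0.60 × √(39/2) = 0.60 × 4.416 = 2.650.
z_β = 2.650 − 2.326 = 0.324.
Power = Φ(0.324) = 0.627.

power ≈ 0.63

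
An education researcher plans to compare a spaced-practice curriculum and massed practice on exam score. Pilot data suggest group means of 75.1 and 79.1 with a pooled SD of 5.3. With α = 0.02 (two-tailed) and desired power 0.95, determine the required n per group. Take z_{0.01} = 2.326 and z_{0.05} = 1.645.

Cohen's d = |M₁ − M₂| / SD_pooled = |75.1 − 79.1| / 5.3 = 4.0 / 5.3 = 0.755.
For two independent groups with equal n: n = 2·((z_{α/2} + z_β) / d)².
z_{α/2} + z_β = 2.326 + 1.645 = 3.971.
n = 2 × (3.971 / 0.755)² = 2 × 5.260² = 2 × 27.66 = 55.3.
Round up to the next whole participant.

n = 56 per group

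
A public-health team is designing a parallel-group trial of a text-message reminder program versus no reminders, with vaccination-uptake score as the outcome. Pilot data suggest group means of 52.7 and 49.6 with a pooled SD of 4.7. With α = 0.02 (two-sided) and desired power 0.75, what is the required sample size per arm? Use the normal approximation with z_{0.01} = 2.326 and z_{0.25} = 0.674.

Cohen's d = |M₁ − M₂| / SD_pooled = |52.7 − 49.6| / 4.7 = 3.1 / 4.7 = 0.660.
For two independent groups with equal n: n = 2·((z_{α/2} + z_β) / d)².
z_{α/2} + z_β = 2.326 + 0.674 = 3.000.
n = 2 × (3.000 / 0.660)² = 2 × 4.545² = 2 × 20.66 = 41.3.
Round up to the next whole participant.

n = 42 per group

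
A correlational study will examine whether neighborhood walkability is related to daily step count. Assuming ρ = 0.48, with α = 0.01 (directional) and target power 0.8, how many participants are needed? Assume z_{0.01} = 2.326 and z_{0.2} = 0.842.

n = 40

Fisher's z: C = ½·ln((1+r)/(1−r)) = ½·ln(2.8462) = 0.5230.
n = ((z_{α} + z_β)/C)² + 3.
(2.326 + 0.842) / 0.5230 = 3.168 / 0.5230 = 6.057.
n = 6.057² + 3 = 36.69 + 3 = 39.7.
Round up.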